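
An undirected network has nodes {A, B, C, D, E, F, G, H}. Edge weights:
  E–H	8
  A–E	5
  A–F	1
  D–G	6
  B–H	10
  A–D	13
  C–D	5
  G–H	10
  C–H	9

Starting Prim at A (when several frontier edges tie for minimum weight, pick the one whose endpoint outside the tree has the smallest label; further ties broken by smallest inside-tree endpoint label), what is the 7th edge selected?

Prim, starting at A.
Step 1: frontier [A–F 1, A–E 5, A–D 13] → take A–F (1); add F.
Step 2: frontier [A–E 5, A–D 13] → take A–E (5); add E.
Step 3: frontier [A–D 13, E–H 8] → take E–H (8); add H.
Step 4: frontier [A–D 13, C–H 9, B–H 10, G–H 10] → take C–H (9); add C.
Step 5: frontier [A–D 13, C–D 5, B–H 10, G–H 10] → take C–D (5); add D.
Step 6: frontier [D–G 6, B–H 10, G–H 10] → take D–G (6); add G.
Step 7: frontier [B–H 10] → take B–H (10); add B.
The 7th edge added is B–H.

B-H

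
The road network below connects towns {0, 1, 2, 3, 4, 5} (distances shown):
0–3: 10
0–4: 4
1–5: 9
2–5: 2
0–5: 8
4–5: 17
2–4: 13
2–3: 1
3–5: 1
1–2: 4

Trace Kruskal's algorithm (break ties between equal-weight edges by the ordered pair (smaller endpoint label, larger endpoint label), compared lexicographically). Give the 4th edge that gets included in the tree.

Sort edges by weight, then run Kruskal:
2–3 (1): add. Components now {0} {1} {2,3} {4} {5}
3–5 (1): add. Components now {0} {1} {2,3,5} {4}
2–5 (2): skip — 2 and 5 already connected.
0–4 (4): add. Components now {0,4} {1} {2,3,5}
1–2 (4): add. Components now {0,4} {1,2,3,5}
0–5 (8): add. Components now {0,1,2,3,4,5}
The 4th edge added is 1–2.

1-2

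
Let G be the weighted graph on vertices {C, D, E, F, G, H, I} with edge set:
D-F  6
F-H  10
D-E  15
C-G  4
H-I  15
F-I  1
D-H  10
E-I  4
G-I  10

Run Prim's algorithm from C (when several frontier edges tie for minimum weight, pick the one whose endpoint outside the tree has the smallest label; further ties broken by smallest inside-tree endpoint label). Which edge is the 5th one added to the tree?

Prim, starting at C.
Step 1: frontier [C-G 4] → take C-G (4); add G.
Step 2: frontier [G-I 10] → take G-I (10); add I.
Step 3: frontier [F-I 1, E-I 4, H-I 15] → take F-I (1); add F.
Step 4: frontier [D-F 6, F-H 10, E-I 4, H-I 15] → take E-I (4); add E.
Step 5: frontier [D-E 15, D-F 6, F-H 10, H-I 15] → take D-F (6); add D.
Step 6: frontier [D-H 10, F-H 10, H-I 15] → take D-H (10); add H.
The 5th edge added is D-F.

D-F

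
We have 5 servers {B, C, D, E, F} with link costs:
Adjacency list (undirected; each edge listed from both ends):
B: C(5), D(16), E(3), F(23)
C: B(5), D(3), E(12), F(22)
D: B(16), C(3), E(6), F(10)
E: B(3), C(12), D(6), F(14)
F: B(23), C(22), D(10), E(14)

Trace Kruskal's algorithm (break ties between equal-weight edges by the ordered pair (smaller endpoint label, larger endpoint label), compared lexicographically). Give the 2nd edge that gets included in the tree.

C-D

Kruskal's algorithm — process edges by increasing weight (ties by edge label):
B E (3): add. Components now {B,E} {C} {D} {F}
C D (3): add. Components now {B,E} {C,D} {F}
B C (5): add. Components now {B,C,D,E} {F}
D E (6): skip — D and E already connected.
D F (10): add. Components now {B,C,D,E,F}
The 2nd edge added is C D.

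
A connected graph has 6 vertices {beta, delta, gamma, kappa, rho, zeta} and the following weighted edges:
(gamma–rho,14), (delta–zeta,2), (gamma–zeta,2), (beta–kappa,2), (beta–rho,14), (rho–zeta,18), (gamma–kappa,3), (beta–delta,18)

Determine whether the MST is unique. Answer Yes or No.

Kruskal: consider edges lightest-first.
beta–kappa (2): add. Components now {delta} {beta,kappa} {rho} {zeta} {gamma}
delta–zeta (2): add. Components now {delta,zeta} {beta,kappa} {rho} {gamma}
gamma–zeta (2): add. Components now {delta,gamma,zeta} {beta,kappa} {rho}
gamma–kappa (3): add. Components now {beta,delta,gamma,kappa,zeta} {rho}
beta–rho (14): add. Components now {beta,delta,gamma,kappa,rho,zeta}
Non-tree edge gamma–rho has weight 14, equal to the heaviest edge on its tree cycle — swapping gives another MST of the same weight. Not unique.

No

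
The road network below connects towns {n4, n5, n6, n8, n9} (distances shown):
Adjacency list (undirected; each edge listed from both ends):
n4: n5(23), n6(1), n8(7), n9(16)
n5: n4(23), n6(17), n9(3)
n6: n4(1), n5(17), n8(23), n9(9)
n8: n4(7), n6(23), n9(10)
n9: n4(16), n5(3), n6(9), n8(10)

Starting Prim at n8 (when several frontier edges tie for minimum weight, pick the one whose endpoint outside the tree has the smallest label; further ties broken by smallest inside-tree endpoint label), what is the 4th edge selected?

Prim's algorithm from n8:
Step 1: frontier [n4-n8 7, n8-n9 10, n6-n8 23] → take n4-n8 (7); add n4.
Step 2: frontier [n4-n6 1, n4-n9 16, n4-n5 23, n8-n9 10, n6-n8 23] → take n4-n6 (1); add n6.
Step 3: frontier [n4-n9 16, n4-n5 23, n6-n9 9, n5-n6 17, n8-n9 10] → take n6-n9 (9); add n9.
Step 4: frontier [n4-n5 23, n5-n6 17, n5-n9 3] → take n5-n9 (3); add n5.
The 4th edge added is n5-n9.

n5-n9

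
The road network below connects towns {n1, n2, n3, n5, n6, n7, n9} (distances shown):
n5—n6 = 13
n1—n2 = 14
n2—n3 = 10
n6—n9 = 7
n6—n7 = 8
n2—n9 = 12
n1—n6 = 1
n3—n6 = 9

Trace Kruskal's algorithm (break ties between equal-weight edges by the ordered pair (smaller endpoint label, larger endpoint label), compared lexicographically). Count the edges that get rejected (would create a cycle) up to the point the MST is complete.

Sort edges by weight, then run Kruskal:
n1—n6 (1): add — endpoints in different components.
n6—n9 (7): add — endpoints in different components.
n6—n7 (8): add — endpoints in different components.
n3—n6 (9): add — endpoints in different components.
n2—n3 (10): add — endpoints in different components.
n2—n9 (12): skip — n9 and n2 already connected.
n5—n6 (13): add — endpoints in different components.
Edges rejected before the tree was complete: 1.

1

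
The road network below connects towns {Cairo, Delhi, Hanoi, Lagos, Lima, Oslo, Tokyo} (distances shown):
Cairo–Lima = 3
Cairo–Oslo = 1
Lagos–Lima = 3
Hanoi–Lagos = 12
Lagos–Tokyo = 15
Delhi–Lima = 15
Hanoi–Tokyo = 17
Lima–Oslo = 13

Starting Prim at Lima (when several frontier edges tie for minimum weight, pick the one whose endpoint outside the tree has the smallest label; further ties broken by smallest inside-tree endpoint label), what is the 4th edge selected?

Prim's algorithm from Lima:
Step 1: cheapest edge leaving the tree is Cairo–Lima (3); add Cairo.
Step 2: cheapest edge leaving the tree is Cairo–Oslo (1); add Oslo.
Step 3: cheapest edge leaving the tree is Lagos–Lima (3); add Lagos.
Step 4: cheapest edge leaving the tree is Hanoi–Lagos (12); add Hanoi.
Step 5: cheapest edge leaving the tree is Delhi–Lima (15); add Delhi.
Step 6: cheapest edge leaving the tree is Lagos–Tokyo (15); add Tokyo.
The 4th edge added is Hanoi–Lagos.

Hanoi-Lagos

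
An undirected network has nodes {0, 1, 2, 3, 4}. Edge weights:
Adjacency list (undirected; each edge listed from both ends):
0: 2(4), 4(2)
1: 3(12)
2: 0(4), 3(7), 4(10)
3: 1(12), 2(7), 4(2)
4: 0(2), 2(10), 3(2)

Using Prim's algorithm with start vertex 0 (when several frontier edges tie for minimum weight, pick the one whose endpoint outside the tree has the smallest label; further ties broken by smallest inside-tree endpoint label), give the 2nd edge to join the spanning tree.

3-4

Grow the tree from 0 using Prim:
Step 1: frontier [0 4 2, 0 2 4] → take 0 4 (2); add 4.
Step 2: frontier [0 2 4, 3 4 2, 2 4 10] → take 3 4 (2); add 3.
Step 3: frontier [0 2 4, 2 3 7, 1 3 12, 2 4 10] → take 0 2 (4); add 2.
Step 4: frontier [1 3 12] → take 1 3 (12); add 1.
The 2nd edge added is 3 4.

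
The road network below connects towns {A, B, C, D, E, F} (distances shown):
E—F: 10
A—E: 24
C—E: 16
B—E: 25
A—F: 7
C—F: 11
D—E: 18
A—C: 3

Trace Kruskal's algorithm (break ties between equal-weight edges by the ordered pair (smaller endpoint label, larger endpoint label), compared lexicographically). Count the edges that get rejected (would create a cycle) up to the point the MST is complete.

3

Sort edges by weight, then run Kruskal:
A—C (3): add — endpoints in different components.
A—F (7): add — endpoints in different components.
E—F (10): add — endpoints in different components.
C—F (11): skip — C and F already connected.
C—E (16): skip — C and E already connected.
D—E (18): add — endpoints in different components.
A—E (24): skip — A and E already connected.
B—E (25): add — endpoints in different components.
Edges rejected before the tree was complete: 3.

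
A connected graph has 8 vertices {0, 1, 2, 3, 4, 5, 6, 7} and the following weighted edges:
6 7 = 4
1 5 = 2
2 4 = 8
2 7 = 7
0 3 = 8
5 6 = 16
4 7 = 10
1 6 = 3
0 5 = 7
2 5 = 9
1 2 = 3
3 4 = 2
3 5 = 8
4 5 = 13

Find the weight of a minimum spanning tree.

29

Grow the tree from 6 using Prim:
Step 1: frontier [1 6 3, 6 7 4, 5 6 16] → take 1 6 (3); add 1.
Step 2: frontier [1 5 2, 1 2 3, 6 7 4, 5 6 16] → take 1 5 (2); add 5.
Step 3: frontier [1 2 3, 0 5 7, 3 5 8, 2 5 9, 4 5 13, 6 7 4] → take 1 2 (3); add 2.
Step 4: frontier [2 7 7, 2 4 8, 0 5 7, 3 5 8, 4 5 13, 6 7 4] → take 6 7 (4); add 7.
Step 5: frontier [2 4 8, 0 5 7, 3 5 8, 4 5 13, 4 7 10] → take 0 5 (7); add 0.
Step 6: frontier [0 3 8, 2 4 8, 3 5 8, 4 5 13, 4 7 10] → take 0 3 (8); add 3.
Step 7: frontier [2 4 8, 3 4 2, 4 5 13, 4 7 10] → take 3 4 (2); add 4.
MST edges: 1 6, 1 5, 1 2, 6 7, 0 5, 0 3, 3 4; total weight 3+2+3+4+7+8+2 = 29.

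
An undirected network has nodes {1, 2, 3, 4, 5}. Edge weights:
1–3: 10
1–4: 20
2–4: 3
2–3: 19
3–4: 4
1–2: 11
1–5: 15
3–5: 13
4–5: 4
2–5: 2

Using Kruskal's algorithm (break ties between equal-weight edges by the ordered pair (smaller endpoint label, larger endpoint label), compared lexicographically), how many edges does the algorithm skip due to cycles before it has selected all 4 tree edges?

Sort edges by weight, then run Kruskal:
2–5 (2): add — endpoints in different components.
2–4 (3): add — endpoints in different components.
3–4 (4): add — endpoints in different components.
4–5 (4): skip — 4 and 5 already connected.
1–3 (10): add — endpoints in different components.
Edges rejected before the tree was complete: 1.

1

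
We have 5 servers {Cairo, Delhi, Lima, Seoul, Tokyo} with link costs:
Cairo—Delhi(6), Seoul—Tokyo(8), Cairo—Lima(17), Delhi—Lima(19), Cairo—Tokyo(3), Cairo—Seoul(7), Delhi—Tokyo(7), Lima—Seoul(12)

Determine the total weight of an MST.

Prim's algorithm from Seoul:
Step 1: frontier [Cairo—Seoul 7, Seoul—Tokyo 8, Lima—Seoul 12] → take Cairo—Seoul (7); add Cairo.
Step 2: frontier [Cairo—Tokyo 3, Cairo—Delhi 6, Cairo—Lima 17, Seoul—Tokyo 8, Lima—Seoul 12] → take Cairo—Tokyo (3); add Tokyo.
Step 3: frontier [Cairo—Delhi 6, Cairo—Lima 17, Lima—Seoul 12, Delhi—Tokyo 7] → take Cairo—Delhi (6); add Delhi.
Step 4: frontier [Cairo—Lima 17, Delhi—Lima 19, Lima—Seoul 12] → take Lima—Seoul (12); add Lima.
MST edges: Cairo—Seoul, Cairo—Tokyo, Cairo—Delhi, Lima—Seoul; total weight 7+3+6+12 = 28.

28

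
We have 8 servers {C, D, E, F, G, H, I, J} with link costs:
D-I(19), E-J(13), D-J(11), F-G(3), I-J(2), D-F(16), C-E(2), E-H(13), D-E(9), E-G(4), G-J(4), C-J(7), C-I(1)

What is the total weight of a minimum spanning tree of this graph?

Prim's algorithm from J:
Step 1: frontier [I-J 2, G-J 4, C-J 7, D-J 11, E-J 13] → take I-J (2); add I.
Step 2: frontier [C-I 1, D-I 19, G-J 4, C-J 7, D-J 11, E-J 13] → take C-I (1); add C.
Step 3: frontier [C-E 2, D-I 19, G-J 4, D-J 11, E-J 13] → take C-E (2); add E.
Step 4: frontier [E-G 4, D-E 9, E-H 13, D-I 19, G-J 4, D-J 11] → take E-G (4); add G.
Step 5: frontier [D-E 9, E-H 13, F-G 3, D-I 19, D-J 11] → take F-G (3); add F.
Step 6: frontier [D-E 9, E-H 13, D-F 16, D-I 19, D-J 11] → take D-E (9); add D.
Step 7: frontier [E-H 13] → take E-H (13); add H.
MST edges: I-J, C-I, C-E, E-G, F-G, D-E, E-H; total weight 2+1+2+4+3+9+13 = 34.

34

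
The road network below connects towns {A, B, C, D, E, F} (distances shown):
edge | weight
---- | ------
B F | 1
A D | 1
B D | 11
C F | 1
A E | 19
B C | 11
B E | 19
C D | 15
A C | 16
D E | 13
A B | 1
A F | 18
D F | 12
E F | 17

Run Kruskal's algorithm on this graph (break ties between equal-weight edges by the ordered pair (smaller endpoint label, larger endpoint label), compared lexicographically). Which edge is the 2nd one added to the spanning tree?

A-D

Kruskal: consider edges lightest-first.
A B (1): add. Components now {A,B} {C} {D} {E} {F}
A D (1): add. Components now {A,B,D} {C} {E} {F}
B F (1): add. Components now {A,B,D,F} {C} {E}
C F (1): add. Components now {A,B,C,D,F} {E}
B C (11): skip — B and C already connected.
B D (11): skip — B and D already connected.
D F (12): skip — D and F already connected.
D E (13): add. Components now {A,B,C,D,E,F}
The 2nd edge added is A D.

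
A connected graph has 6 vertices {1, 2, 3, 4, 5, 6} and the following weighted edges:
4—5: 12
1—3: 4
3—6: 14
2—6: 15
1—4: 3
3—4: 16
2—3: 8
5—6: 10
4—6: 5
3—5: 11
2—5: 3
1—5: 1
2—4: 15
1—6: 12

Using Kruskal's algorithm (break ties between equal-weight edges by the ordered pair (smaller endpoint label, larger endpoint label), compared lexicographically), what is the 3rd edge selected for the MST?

2-5

Sort edges by weight, then run Kruskal:
1—5 (1): add. Components now {1,5} {2} {3} {4} {6}
1—4 (3): add. Components now {1,4,5} {2} {3} {6}
2—5 (3): add. Components now {1,2,4,5} {3} {6}
1—3 (4): add. Components now {1,2,3,4,5} {6}
4—6 (5): add. Components now {1,2,3,4,5,6}
The 3rd edge added is 2—5.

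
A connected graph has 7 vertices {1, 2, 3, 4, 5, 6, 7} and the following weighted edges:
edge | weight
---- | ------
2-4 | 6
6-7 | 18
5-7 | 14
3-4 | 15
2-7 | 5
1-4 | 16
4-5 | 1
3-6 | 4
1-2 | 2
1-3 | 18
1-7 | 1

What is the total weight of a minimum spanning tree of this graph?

29

Prim's algorithm from 3:
Step 1: frontier [3-6 4, 3-4 15, 1-3 18] → take 3-6 (4); add 6.
Step 2: frontier [3-4 15, 1-3 18, 6-7 18] → take 3-4 (15); add 4.
Step 3: frontier [1-3 18, 4-5 1, 2-4 6, 1-4 16, 6-7 18] → take 4-5 (1); add 5.
Step 4: frontier [1-3 18, 2-4 6, 1-4 16, 5-7 14, 6-7 18] → take 2-4 (6); add 2.
Step 5: frontier [1-2 2, 2-7 5, 1-3 18, 1-4 16, 5-7 14, 6-7 18] → take 1-2 (2); add 1.
Step 6: frontier [1-7 1, 2-7 5, 5-7 14, 6-7 18] → take 1-7 (1); add 7.
MST edges: 3-6, 3-4, 4-5, 2-4, 1-2, 1-7; total weight 4+15+1+6+2+1 = 29.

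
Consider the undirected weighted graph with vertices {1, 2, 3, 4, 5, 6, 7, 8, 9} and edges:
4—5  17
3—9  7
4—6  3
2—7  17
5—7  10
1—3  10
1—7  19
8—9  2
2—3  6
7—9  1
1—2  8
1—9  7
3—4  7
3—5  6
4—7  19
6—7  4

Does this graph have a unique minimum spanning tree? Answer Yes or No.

Sort edges by weight, then run Kruskal:
7—9 (1): add — endpoints in different components.
8—9 (2): add — endpoints in different components.
4—6 (3): add — endpoints in different components.
6—7 (4): add — endpoints in different components.
2—3 (6): add — endpoints in different components.
3—5 (6): add — endpoints in different components.
1—9 (7): add — endpoints in different components.
3—4 (7): add — endpoints in different components.
Non-tree edge 3—9 has weight 7, equal to the heaviest edge on its tree cycle — swapping gives another MST of the same weight. Not unique.

No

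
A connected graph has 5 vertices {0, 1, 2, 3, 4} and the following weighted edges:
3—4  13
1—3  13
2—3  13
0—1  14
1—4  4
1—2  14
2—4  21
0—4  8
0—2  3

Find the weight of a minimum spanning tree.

28

Kruskal: consider edges lightest-first.
0—2 (3): add. Components now {0,2} {1} {3} {4}
1—4 (4): add. Components now {0,2} {1,4} {3}
0—4 (8): add. Components now {0,1,2,4} {3}
1—3 (13): add. Components now {0,1,2,3,4}
MST edges: 0—2, 1—4, 0—4, 1—3; total weight 3+4+8+13 = 28.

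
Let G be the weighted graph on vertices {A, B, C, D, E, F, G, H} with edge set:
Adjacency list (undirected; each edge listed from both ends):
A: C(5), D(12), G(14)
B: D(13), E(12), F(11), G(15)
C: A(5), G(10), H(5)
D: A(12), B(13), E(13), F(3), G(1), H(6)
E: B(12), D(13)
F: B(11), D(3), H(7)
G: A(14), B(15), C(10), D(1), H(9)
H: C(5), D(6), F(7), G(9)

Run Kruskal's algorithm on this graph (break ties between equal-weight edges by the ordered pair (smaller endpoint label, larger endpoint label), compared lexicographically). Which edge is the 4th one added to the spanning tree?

C-H

Sort edges by weight, then run Kruskal:
D-G (1): add — endpoints in different components.
D-F (3): add — endpoints in different components.
A-C (5): add — endpoints in different components.
C-H (5): add — endpoints in different components.
D-H (6): add — endpoints in different components.
F-H (7): skip — F and H already connected.
G-H (9): skip — G and H already connected.
C-G (10): skip — C and G already connected.
B-F (11): add — endpoints in different components.
A-D (12): skip — A and D already connected.
B-E (12): add — endpoints in different components.
The 4th edge added is C-H.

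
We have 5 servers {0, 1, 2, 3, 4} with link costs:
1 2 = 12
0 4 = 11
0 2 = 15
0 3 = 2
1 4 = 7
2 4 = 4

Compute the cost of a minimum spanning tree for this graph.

24

Kruskal: consider edges lightest-first.
0 3 (2): add — endpoints in different components.
2 4 (4): add — endpoints in different components.
1 4 (7): add — endpoints in different components.
0 4 (11): add — endpoints in different components.
MST edges: 0 3, 2 4, 1 4, 0 4; total weight 2+4+7+11 = 24.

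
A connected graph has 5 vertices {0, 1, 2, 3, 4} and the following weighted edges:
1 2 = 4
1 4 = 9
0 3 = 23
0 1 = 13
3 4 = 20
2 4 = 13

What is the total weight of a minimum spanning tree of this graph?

Kruskal's algorithm — process edges by increasing weight (ties by edge label):
1 2 (4): add — endpoints in different components.
1 4 (9): add — endpoints in different components.
0 1 (13): add — endpoints in different components.
2 4 (13): skip — 2 and 4 already connected.
3 4 (20): add — endpoints in different components.
MST edges: 1 2, 1 4, 0 1, 3 4; total weight 4+9+13+20 = 46.

46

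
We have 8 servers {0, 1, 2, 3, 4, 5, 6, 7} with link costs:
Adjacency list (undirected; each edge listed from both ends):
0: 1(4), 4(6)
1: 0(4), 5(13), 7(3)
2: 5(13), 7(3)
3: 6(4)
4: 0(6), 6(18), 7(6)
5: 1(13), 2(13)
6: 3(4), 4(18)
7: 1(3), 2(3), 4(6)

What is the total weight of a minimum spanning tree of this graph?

51

Kruskal's algorithm — process edges by increasing weight (ties by edge label):
1—7 (3): add — endpoints in different components.
2—7 (3): add — endpoints in different components.
0—1 (4): add — endpoints in different components.
3—6 (4): add — endpoints in different components.
0—4 (6): add — endpoints in different components.
4—7 (6): skip — 4 and 7 already connected.
1—5 (13): add — endpoints in different components.
2—5 (13): skip — 2 and 5 already connected.
4—6 (18): add — endpoints in different components.
MST edges: 1—7, 2—7, 0—1, 3—6, 0—4, 1—5, 4—6; total weight 3+3+4+4+6+13+18 = 51.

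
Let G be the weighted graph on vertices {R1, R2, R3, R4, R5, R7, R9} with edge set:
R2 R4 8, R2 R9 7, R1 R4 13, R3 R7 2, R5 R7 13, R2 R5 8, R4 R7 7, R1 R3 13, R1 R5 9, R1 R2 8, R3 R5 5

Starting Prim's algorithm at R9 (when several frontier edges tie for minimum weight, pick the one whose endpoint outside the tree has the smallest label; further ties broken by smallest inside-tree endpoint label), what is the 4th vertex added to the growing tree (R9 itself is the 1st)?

Prim, starting at R9.
Step 1: frontier [R2 R9 7] → take R2 R9 (7); add R2.
Step 2: frontier [R1 R2 8, R2 R4 8, R2 R5 8] → take R1 R2 (8); add R1.
Step 3: frontier [R1 R5 9, R1 R3 13, R1 R4 13, R2 R4 8, R2 R5 8] → take R2 R4 (8); add R4.
Step 4: frontier [R1 R5 9, R1 R3 13, R2 R5 8, R4 R7 7] → take R4 R7 (7); add R7.
Step 5: frontier [R1 R5 9, R1 R3 13, R2 R5 8, R3 R7 2, R5 R7 13] → take R3 R7 (2); add R3.
Step 6: frontier [R1 R5 9, R2 R5 8, R3 R5 5, R5 R7 13] → take R3 R5 (5); add R5.
Vertex order: R9, R2, R1, R4, R7, R3, R5. The 4th vertex is R4.

R4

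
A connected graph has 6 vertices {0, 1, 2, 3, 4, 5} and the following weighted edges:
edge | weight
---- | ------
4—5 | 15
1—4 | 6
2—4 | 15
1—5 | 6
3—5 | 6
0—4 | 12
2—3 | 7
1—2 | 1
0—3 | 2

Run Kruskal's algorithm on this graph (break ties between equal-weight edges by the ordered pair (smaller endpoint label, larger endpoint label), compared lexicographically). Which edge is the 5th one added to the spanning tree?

3-5

Sort edges by weight, then run Kruskal:
1—2 (1): add. Components now {0} {1,2} {3} {4} {5}
0—3 (2): add. Components now {0,3} {1,2} {4} {5}
1—4 (6): add. Components now {0,3} {1,2,4} {5}
1—5 (6): add. Components now {0,3} {1,2,4,5}
3—5 (6): add. Components now {0,1,2,3,4,5}
The 5th edge added is 3—5.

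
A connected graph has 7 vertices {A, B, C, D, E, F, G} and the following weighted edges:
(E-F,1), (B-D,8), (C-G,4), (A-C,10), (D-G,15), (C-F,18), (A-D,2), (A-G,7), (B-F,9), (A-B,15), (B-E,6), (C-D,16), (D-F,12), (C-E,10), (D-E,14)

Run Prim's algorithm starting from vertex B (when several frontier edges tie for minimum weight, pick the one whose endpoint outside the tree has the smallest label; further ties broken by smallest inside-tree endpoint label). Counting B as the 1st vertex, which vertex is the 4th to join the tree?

Prim's algorithm from B:
Step 1: cheapest edge leaving the tree is B-E (6); add E.
Step 2: cheapest edge leaving the tree is E-F (1); add F.
Step 3: cheapest edge leaving the tree is B-D (8); add D.
Step 4: cheapest edge leaving the tree is A-D (2); add A.
Step 5: cheapest edge leaving the tree is A-G (7); add G.
Step 6: cheapest edge leaving the tree is C-G (4); add C.
Vertex order: B, E, F, D, A, G, C. The 4th vertex is D.

D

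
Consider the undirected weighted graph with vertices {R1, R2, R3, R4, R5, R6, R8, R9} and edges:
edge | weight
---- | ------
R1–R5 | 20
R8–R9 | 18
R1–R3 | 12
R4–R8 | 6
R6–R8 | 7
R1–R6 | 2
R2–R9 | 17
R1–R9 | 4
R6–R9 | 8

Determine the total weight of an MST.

68

Prim, starting at R8.
Step 1: frontier [R4–R8 6, R6–R8 7, R8–R9 18] → take R4–R8 (6); add R4.
Step 2: frontier [R6–R8 7, R8–R9 18] → take R6–R8 (7); add R6.
Step 3: frontier [R1–R6 2, R6–R9 8, R8–R9 18] → take R1–R6 (2); add R1.
Step 4: frontier [R1–R9 4, R1–R3 12, R1–R5 20, R6–R9 8, R8–R9 18] → take R1–R9 (4); add R9.
Step 5: frontier [R1–R3 12, R1–R5 20, R2–R9 17] → take R1–R3 (12); add R3.
Step 6: frontier [R1–R5 20, R2–R9 17] → take R2–R9 (17); add R2.
Step 7: frontier [R1–R5 20] → take R1–R5 (20); add R5.
MST edges: R4–R8, R6–R8, R1–R6, R1–R9, R1–R3, R2–R9, R1–R5; total weight 6+7+2+4+12+17+20 = 68.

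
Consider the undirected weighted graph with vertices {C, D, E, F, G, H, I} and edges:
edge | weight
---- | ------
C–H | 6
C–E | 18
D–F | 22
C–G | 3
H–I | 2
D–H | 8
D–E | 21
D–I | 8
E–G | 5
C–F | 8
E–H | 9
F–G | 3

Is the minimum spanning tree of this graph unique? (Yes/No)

No

Kruskal's algorithm — process edges by increasing weight (ties by edge label):
H–I (2): add — endpoints in different components.
C–G (3): add — endpoints in different components.
F–G (3): add — endpoints in different components.
E–G (5): add — endpoints in different components.
C–H (6): add — endpoints in different components.
C–F (8): skip — C and F already connected.
D–H (8): add — endpoints in different components.
Non-tree edge D–I has weight 8, equal to the heaviest edge on its tree cycle — swapping gives another MST of the same weight. Not unique.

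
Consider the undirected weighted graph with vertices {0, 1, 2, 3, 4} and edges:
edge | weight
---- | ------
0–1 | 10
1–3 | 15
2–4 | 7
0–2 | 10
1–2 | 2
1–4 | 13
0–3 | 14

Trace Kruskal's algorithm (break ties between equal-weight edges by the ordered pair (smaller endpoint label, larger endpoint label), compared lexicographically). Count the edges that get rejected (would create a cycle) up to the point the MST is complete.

Kruskal: consider edges lightest-first.
1–2 (2): add. Components now {0} {1,2} {3} {4}
2–4 (7): add. Components now {0} {1,2,4} {3}
0–1 (10): add. Components now {0,1,2,4} {3}
0–2 (10): skip — 0 and 2 already connected.
1–4 (13): skip — 1 and 4 already connected.
0–3 (14): add. Components now {0,1,2,3,4}
Edges rejected before the tree was complete: 2.

2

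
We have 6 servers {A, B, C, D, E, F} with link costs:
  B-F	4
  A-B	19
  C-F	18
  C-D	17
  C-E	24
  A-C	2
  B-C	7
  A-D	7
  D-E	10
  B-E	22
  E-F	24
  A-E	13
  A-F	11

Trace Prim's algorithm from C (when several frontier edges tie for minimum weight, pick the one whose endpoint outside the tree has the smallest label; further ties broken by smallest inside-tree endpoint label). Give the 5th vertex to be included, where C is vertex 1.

Prim, starting at C.
Step 1: frontier [A-C 2, B-C 7, C-D 17, C-F 18, C-E 24] → take A-C (2); add A.
Step 2: frontier [A-D 7, A-F 11, A-E 13, A-B 19, B-C 7, C-D 17, C-F 18, C-E 24] → take B-C (7); add B.
Step 3: frontier [A-D 7, A-F 11, A-E 13, B-F 4, B-E 22, C-D 17, C-F 18, C-E 24] → take B-F (4); add F.
Step 4: frontier [A-D 7, A-E 13, B-E 22, C-D 17, C-E 24, E-F 24] → take A-D (7); add D.
Step 5: frontier [A-E 13, B-E 22, C-E 24, D-E 10, E-F 24] → take D-E (10); add E.
Vertex order: C, A, B, F, D, E. The 5th vertex is D.

D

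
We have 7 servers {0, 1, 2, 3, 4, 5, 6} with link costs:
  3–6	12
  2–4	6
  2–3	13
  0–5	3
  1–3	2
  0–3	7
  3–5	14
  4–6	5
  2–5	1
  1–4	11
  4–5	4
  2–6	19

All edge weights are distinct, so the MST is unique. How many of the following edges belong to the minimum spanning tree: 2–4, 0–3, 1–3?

2

Kruskal: consider edges lightest-first.
2–5 (1): add. Components now {0} {1} {2,5} {3} {4} {6}
1–3 (2): add. Components now {0} {1,3} {2,5} {4} {6}
0–5 (3): add. Components now {0,2,5} {1,3} {4} {6}
4–5 (4): add. Components now {0,2,4,5} {1,3} {6}
4–6 (5): add. Components now {0,2,4,5,6} {1,3}
2–4 (6): skip — 2 and 4 already connected.
0–3 (7): add. Components now {0,1,2,3,4,5,6}
MST edge set: {2–5, 1–3, 0–5, 4–5, 4–6, 0–3}.
Of the listed edges, {0–3, 1–3} are in the MST → 2.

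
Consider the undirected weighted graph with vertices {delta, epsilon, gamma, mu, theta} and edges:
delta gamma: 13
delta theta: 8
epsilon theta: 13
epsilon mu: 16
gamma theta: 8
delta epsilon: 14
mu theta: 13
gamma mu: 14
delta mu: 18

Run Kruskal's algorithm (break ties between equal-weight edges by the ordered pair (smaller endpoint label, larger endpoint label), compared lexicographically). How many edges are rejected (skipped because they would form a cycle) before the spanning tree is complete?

Kruskal: consider edges lightest-first.
delta theta (8): add. Components now {mu} {delta,theta} {epsilon} {gamma}
gamma theta (8): add. Components now {mu} {delta,gamma,theta} {epsilon}
delta gamma (13): skip — delta and gamma already connected.
epsilon theta (13): add. Components now {mu} {delta,epsilon,gamma,theta}
mu theta (13): add. Components now {delta,epsilon,gamma,mu,theta}
Edges rejected before the tree was complete: 1.

1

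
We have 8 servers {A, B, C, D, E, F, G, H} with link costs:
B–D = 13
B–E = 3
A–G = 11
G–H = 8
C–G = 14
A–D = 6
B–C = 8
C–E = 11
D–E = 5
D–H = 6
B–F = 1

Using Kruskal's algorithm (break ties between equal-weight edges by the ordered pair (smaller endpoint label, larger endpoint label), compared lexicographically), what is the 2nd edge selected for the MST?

Kruskal: consider edges lightest-first.
B–F (1): add — endpoints in different components.
B–E (3): add — endpoints in different components.
D–E (5): add — endpoints in different components.
A–D (6): add — endpoints in different components.
D–H (6): add — endpoints in different components.
B–C (8): add — endpoints in different components.
G–H (8): add — endpoints in different components.
The 2nd edge added is B–E.

B-E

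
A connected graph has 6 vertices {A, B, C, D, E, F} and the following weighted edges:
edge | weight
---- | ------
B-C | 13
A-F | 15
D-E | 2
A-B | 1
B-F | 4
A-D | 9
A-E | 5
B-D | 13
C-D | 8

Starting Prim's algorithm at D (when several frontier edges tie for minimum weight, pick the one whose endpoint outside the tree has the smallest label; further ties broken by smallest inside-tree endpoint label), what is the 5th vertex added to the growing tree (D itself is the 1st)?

F

Prim, starting at D.
Step 1: frontier [D-E 2, C-D 8, A-D 9, B-D 13] → take D-E (2); add E.
Step 2: frontier [C-D 8, A-D 9, B-D 13, A-E 5] → take A-E (5); add A.
Step 3: frontier [A-B 1, A-F 15, C-D 8, B-D 13] → take A-B (1); add B.
Step 4: frontier [A-F 15, B-F 4, B-C 13, C-D 8] → take B-F (4); add F.
Step 5: frontier [B-C 13, C-D 8] → take C-D (8); add C.
Vertex order: D, E, A, B, F, C. The 5th vertex is F.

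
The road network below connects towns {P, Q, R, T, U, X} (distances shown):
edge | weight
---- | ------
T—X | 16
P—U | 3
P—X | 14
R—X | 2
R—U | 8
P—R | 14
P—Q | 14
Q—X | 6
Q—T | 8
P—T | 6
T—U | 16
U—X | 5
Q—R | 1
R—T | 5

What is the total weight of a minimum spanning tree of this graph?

16

Sort edges by weight, then run Kruskal:
Q—R (1): add — endpoints in different components.
R—X (2): add — endpoints in different components.
P—U (3): add — endpoints in different components.
R—T (5): add — endpoints in different components.
U—X (5): add — endpoints in different components.
MST edges: Q—R, R—X, P—U, R—T, U—X; total weight 1+2+3+5+5 = 16.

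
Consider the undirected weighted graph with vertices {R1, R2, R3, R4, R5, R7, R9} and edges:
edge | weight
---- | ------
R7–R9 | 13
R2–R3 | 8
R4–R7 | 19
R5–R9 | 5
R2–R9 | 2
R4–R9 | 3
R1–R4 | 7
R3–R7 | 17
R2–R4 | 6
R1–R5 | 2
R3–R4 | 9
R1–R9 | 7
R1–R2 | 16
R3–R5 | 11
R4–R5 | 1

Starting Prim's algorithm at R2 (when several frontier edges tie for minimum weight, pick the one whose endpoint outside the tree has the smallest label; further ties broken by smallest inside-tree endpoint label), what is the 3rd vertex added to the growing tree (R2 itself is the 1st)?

R4

Prim's algorithm from R2:
Step 1: cheapest edge leaving the tree is R2–R9 (2); add R9.
Step 2: cheapest edge leaving the tree is R4–R9 (3); add R4.
Step 3: cheapest edge leaving the tree is R4–R5 (1); add R5.
Step 4: cheapest edge leaving the tree is R1–R5 (2); add R1.
Step 5: cheapest edge leaving the tree is R2–R3 (8); add R3.
Step 6: cheapest edge leaving the tree is R7–R9 (13); add R7.
Vertex order: R2, R9, R4, R5, R1, R3, R7. The 3rd vertex is R4.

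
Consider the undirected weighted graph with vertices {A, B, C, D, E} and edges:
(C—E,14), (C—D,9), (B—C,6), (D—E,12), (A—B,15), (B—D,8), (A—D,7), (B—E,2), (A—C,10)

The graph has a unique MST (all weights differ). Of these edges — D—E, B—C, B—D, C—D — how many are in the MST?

2

Sort edges by weight, then run Kruskal:
B—E (2): add. Components now {A} {B,E} {C} {D}
B—C (6): add. Components now {A} {B,C,E} {D}
A—D (7): add. Components now {A,D} {B,C,E}
B—D (8): add. Components now {A,B,C,D,E}
MST edge set: {B—E, B—C, A—D, B—D}.
Of the listed edges, {B—C, B—D} are in the MST → 2.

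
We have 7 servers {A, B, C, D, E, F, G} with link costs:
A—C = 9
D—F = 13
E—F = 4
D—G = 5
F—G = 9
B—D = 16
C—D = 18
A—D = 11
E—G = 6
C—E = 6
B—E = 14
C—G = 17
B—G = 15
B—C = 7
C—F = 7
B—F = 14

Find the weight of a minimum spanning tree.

37

Prim, starting at B.
Step 1: cheapest edge leaving the tree is B—C (7); add C.
Step 2: cheapest edge leaving the tree is C—E (6); add E.
Step 3: cheapest edge leaving the tree is E—F (4); add F.
Step 4: cheapest edge leaving the tree is E—G (6); add G.
Step 5: cheapest edge leaving the tree is D—G (5); add D.
Step 6: cheapest edge leaving the tree is A—C (9); add A.
MST edges: B—C, C—E, E—F, E—G, D—G, A—C; total weight 7+6+4+6+5+9 = 37.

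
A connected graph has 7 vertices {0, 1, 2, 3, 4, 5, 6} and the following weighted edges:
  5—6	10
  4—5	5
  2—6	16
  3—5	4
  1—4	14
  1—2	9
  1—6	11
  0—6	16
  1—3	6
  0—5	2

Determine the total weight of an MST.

36

Prim, starting at 3.
Step 1: frontier [3—5 4, 1—3 6] → take 3—5 (4); add 5.
Step 2: frontier [1—3 6, 0—5 2, 4—5 5, 5—6 10] → take 0—5 (2); add 0.
Step 3: frontier [0—6 16, 1—3 6, 4—5 5, 5—6 10] → take 4—5 (5); add 4.
Step 4: frontier [0—6 16, 1—3 6, 1—4 14, 5—6 10] → take 1—3 (6); add 1.
Step 5: frontier [0—6 16, 1—2 9, 1—6 11, 5—6 10] → take 1—2 (9); add 2.
Step 6: frontier [0—6 16, 1—6 11, 2—6 16, 5—6 10] → take 5—6 (10); add 6.
MST edges: 3—5, 0—5, 4—5, 1—3, 1—2, 5—6; total weight 4+2+5+6+9+10 = 36.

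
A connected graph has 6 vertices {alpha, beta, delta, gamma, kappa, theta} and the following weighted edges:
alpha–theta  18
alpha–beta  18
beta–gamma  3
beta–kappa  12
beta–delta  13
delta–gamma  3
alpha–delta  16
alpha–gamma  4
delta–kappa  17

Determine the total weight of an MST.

Kruskal's algorithm — process edges by increasing weight (ties by edge label):
beta–gamma (3): add. Components now {delta} {alpha} {beta,gamma} {kappa} {theta}
delta–gamma (3): add. Components now {beta,delta,gamma} {alpha} {kappa} {theta}
alpha–gamma (4): add. Components now {alpha,beta,delta,gamma} {kappa} {theta}
beta–kappa (12): add. Components now {alpha,beta,delta,gamma,kappa} {theta}
beta–delta (13): skip — delta and beta already connected.
alpha–delta (16): skip — delta and alpha already connected.
delta–kappa (17): skip — delta and kappa already connected.
alpha–beta (18): skip — alpha and beta already connected.
alpha–theta (18): add. Components now {alpha,beta,delta,gamma,kappa,theta}
MST edges: beta–gamma, delta–gamma, alpha–gamma, beta–kappa, alpha–theta; total weight 3+3+4+12+18 = 40.

40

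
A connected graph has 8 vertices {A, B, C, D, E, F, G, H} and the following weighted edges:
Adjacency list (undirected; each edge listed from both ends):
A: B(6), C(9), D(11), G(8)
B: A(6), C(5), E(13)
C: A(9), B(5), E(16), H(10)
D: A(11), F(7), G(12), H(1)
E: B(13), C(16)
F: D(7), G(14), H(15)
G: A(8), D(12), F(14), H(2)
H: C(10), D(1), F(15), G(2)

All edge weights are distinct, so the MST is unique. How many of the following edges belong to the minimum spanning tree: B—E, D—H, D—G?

2

Kruskal's algorithm — process edges by increasing weight (ties by edge label):
D—H (1): add — endpoints in different components.
G—H (2): add — endpoints in different components.
B—C (5): add — endpoints in different components.
A—B (6): add — endpoints in different components.
D—F (7): add — endpoints in different components.
A—G (8): add — endpoints in different components.
A—C (9): skip — A and C already connected.
C—H (10): skip — C and H already connected.
A—D (11): skip — A and D already connected.
D—G (12): skip — D and G already connected.
B—E (13): add — endpoints in different components.
MST edge set: {D—H, G—H, B—C, A—B, D—F, A—G, B—E}.
Of the listed edges, {B—E, D—H} are in the MST → 2.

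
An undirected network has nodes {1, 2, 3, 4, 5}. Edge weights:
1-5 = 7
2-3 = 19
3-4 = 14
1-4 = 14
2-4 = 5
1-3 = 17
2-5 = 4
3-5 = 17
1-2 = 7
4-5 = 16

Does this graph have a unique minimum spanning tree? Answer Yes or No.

No

Sort edges by weight, then run Kruskal:
2-5 (4): add. Components now {1} {2,5} {3} {4}
2-4 (5): add. Components now {1} {2,4,5} {3}
1-2 (7): add. Components now {1,2,4,5} {3}
1-5 (7): skip — 1 and 5 already connected.
1-4 (14): skip — 1 and 4 already connected.
3-4 (14): add. Components now {1,2,3,4,5}
Non-tree edge 1-5 has weight 7, equal to the heaviest edge on its tree cycle — swapping gives another MST of the same weight. Not unique.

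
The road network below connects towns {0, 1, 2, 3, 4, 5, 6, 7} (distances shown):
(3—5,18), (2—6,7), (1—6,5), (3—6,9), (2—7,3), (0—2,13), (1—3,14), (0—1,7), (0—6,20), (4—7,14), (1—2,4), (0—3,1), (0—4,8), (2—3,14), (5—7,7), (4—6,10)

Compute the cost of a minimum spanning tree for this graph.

35

Grow the tree from 7 using Prim:
Step 1: cheapest edge leaving the tree is 2—7 (3); add 2.
Step 2: cheapest edge leaving the tree is 1—2 (4); add 1.
Step 3: cheapest edge leaving the tree is 1—6 (5); add 6.
Step 4: cheapest edge leaving the tree is 0—1 (7); add 0.
Step 5: cheapest edge leaving the tree is 0—3 (1); add 3.
Step 6: cheapest edge leaving the tree is 5—7 (7); add 5.
Step 7: cheapest edge leaving the tree is 0—4 (8); add 4.
MST edges: 2—7, 1—2, 1—6, 0—1, 0—3, 5—7, 0—4; total weight 3+4+5+7+1+7+8 = 35.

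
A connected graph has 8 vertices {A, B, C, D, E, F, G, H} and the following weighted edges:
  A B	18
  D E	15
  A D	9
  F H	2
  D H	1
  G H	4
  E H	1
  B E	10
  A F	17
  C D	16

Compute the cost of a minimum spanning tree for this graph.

Kruskal: consider edges lightest-first.
D H (1): add — endpoints in different components.
E H (1): add — endpoints in different components.
F H (2): add — endpoints in different components.
G H (4): add — endpoints in different components.
A D (9): add — endpoints in different components.
B E (10): add — endpoints in different components.
D E (15): skip — D and E already connected.
C D (16): add — endpoints in different components.
MST edges: D H, E H, F H, G H, A D, B E, C D; total weight 1+1+2+4+9+10+16 = 43.

43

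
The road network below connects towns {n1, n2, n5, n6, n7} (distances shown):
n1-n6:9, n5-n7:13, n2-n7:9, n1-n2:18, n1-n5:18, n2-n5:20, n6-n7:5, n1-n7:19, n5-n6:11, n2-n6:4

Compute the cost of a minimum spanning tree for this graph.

29

Kruskal: consider edges lightest-first.
n2-n6 (4): add — endpoints in different components.
n6-n7 (5): add — endpoints in different components.
n1-n6 (9): add — endpoints in different components.
n2-n7 (9): skip — n2 and n7 already connected.
n5-n6 (11): add — endpoints in different components.
MST edges: n2-n6, n6-n7, n1-n6, n5-n6; total weight 4+5+9+11 = 29.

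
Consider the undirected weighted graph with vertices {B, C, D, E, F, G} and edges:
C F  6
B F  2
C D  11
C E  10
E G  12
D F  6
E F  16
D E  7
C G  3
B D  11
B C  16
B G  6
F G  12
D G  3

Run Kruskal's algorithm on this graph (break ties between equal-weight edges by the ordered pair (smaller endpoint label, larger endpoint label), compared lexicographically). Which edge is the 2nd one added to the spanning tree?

C-G

Kruskal: consider edges lightest-first.
B F (2): add. Components now {B,F} {C} {D} {E} {G}
C G (3): add. Components now {B,F} {C,G} {D} {E}
D G (3): add. Components now {B,F} {C,D,G} {E}
B G (6): add. Components now {B,C,D,F,G} {E}
C F (6): skip — C and F already connected.
D F (6): skip — D and F already connected.
D E (7): add. Components now {B,C,D,E,F,G}
The 2nd edge added is C G.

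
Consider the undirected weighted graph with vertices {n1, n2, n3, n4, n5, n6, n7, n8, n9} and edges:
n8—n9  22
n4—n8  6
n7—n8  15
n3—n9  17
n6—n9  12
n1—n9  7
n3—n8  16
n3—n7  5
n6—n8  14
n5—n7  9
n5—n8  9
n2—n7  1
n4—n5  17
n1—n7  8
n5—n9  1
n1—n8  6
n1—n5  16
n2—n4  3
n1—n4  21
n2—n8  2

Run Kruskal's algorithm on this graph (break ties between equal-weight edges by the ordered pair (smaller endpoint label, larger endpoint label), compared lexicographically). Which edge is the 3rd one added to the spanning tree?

Sort edges by weight, then run Kruskal:
n2—n7 (1): add — endpoints in different components.
n5—n9 (1): add — endpoints in different components.
n2—n8 (2): add — endpoints in different components.
n2—n4 (3): add — endpoints in different components.
n3—n7 (5): add — endpoints in different components.
n1—n8 (6): add — endpoints in different components.
n4—n8 (6): skip — n8 and n4 already connected.
n1—n9 (7): add — endpoints in different components.
n1—n7 (8): skip — n1 and n7 already connected.
n5—n7 (9): skip — n7 and n5 already connected.
n5—n8 (9): skip — n8 and n5 already connected.
n6—n9 (12): add — endpoints in different components.
The 3rd edge added is n2—n8.

n2-n8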